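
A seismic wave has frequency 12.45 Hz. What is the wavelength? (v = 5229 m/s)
λ = v/f = 420 m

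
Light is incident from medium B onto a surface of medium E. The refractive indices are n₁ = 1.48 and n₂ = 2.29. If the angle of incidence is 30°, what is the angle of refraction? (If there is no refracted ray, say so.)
sin θ₂ = (n₁/n₂)·sin θ₁ = 0.3231 → θ₂ = 18.85°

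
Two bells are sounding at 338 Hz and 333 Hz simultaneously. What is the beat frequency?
5 Hz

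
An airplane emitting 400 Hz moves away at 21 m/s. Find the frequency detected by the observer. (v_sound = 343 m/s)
f_obs = f·v/(v + v_s) = 376.9 Hz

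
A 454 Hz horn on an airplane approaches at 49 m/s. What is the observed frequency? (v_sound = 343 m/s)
f_obs = f·v/(v − v_s) = 529.7 Hz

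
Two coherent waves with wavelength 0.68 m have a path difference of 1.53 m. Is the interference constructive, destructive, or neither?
neither (partial) — path difference = 2.25λ, neither a whole number of wavelengths nor an odd multiple of λ/2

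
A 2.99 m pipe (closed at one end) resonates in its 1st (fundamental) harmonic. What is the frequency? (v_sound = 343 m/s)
fₙ = nv/(4L) = 28.68 Hz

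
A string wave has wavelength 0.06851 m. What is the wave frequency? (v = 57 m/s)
f = v/λ = 832 Hz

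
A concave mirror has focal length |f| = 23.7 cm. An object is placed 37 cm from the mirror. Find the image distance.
f = +23.7 cm (concave); 1/di = 1/f − 1/do → di = 65.93 cm (real image, in front of mirror)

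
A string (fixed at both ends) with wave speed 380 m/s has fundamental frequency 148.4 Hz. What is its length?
L = v/(2f₁) = 1.28 m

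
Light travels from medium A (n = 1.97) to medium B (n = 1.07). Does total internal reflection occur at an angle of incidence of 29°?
θc = arcsin(n₂/n₁) = 32.9°; 29° < θc, so no — the ray refracts.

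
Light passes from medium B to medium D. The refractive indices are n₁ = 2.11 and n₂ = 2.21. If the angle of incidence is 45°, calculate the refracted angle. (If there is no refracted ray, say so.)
sin θ₂ = (n₁/n₂)·sin θ₁ = 0.6751 → θ₂ = 42.46°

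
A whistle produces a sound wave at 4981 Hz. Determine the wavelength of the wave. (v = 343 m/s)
λ = v/f = 0.06886 m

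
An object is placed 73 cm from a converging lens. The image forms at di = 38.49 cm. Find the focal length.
1/f = 1/do + 1/di → f = 25.2 cm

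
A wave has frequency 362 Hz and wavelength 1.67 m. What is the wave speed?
v = fλ = 604.5 m/s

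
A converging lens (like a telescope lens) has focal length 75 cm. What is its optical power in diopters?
P = 1/f = 1.333 D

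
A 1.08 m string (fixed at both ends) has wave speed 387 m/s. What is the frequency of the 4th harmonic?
fₙ = nv/(2L) = 716.7 Hz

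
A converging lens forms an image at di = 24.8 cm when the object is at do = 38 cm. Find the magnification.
M = −di/do = -0.6526 (inverted image)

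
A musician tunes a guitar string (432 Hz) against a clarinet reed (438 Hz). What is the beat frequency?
6 Hz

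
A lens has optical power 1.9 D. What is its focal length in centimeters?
f = 1/P = 52.63 cm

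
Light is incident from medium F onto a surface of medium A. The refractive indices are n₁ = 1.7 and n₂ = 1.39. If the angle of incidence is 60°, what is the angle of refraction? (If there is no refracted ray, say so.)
sin θ₂ = (n₁/n₂)·sin θ₁ = 1.059 > 1, so there is no refracted ray — the light undergoes total internal reflection.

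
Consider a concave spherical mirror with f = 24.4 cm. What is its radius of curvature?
R = 2|f| = 48.8 cm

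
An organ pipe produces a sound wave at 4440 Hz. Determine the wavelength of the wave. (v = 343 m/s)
λ = v/f = 0.07725 m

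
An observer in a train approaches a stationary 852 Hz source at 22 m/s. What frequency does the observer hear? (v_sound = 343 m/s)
f_obs = f·(v + v_o)/v = 906.6 Hz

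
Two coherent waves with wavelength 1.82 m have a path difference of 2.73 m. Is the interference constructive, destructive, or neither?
destructive — path difference = 1.5λ, an odd multiple of λ/2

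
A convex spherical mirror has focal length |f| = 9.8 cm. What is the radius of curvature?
R = 2|f| = 19.6 cm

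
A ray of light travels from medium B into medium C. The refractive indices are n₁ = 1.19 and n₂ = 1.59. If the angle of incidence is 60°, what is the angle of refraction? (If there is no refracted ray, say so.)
sin θ₂ = (n₁/n₂)·sin θ₁ = 0.6482 → θ₂ = 40.4°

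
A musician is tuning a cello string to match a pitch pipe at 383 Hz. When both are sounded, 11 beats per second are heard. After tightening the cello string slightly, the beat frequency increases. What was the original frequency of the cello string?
394 Hz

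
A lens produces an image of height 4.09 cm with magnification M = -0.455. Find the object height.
ho = |hi|/|M| = 8.989 cm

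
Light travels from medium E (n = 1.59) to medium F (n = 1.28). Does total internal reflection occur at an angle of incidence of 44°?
θc = arcsin(n₂/n₁) = 53.61°; 44° < θc, so no — the ray refracts.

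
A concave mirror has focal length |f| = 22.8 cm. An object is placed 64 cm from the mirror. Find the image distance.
f = +22.8 cm (concave); 1/di = 1/f − 1/do → di = 35.42 cm (real image, in front of mirror)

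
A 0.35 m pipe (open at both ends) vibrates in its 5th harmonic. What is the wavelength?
λₙ = 2L/n = 0.14 m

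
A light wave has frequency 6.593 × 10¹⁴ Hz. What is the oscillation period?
T = 1/f = 1.517 × 10⁻¹⁵ s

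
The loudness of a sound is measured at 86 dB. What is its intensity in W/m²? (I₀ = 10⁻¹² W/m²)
I = I₀·10^(β/10) = 3.98 × 10⁻⁴ W/m²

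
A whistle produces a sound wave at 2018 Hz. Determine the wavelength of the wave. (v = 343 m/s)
λ = v/f = 0.17 m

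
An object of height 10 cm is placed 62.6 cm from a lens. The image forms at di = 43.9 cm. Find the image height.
hi = (-di/do) × ho = -7.013 cm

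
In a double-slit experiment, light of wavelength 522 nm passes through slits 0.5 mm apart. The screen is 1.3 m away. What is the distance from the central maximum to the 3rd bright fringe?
y = mλL/d = 4.072 mm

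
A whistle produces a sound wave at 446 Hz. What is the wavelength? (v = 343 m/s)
λ = v/f = 0.7691 m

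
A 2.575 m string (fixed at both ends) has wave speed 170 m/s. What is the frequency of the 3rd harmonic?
fₙ = nv/(2L) = 99.03 Hz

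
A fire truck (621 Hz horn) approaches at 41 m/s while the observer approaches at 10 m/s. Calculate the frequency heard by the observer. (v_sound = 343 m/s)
f_obs = f·(v + v_o)/(v − v_s) = 725.9 Hz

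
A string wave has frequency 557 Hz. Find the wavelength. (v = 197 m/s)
λ = v/f = 0.3537 m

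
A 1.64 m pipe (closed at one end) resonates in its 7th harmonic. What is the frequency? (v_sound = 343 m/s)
fₙ = nv/(4L) = 366 Hz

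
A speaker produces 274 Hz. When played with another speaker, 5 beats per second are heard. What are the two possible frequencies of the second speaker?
f₂ = 274 ± 5 Hz → 279 Hz or 269 Hz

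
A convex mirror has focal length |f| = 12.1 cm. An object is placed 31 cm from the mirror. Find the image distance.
f = −12.1 cm (convex); 1/di = 1/f − 1/do → di = -8.703 cm (virtual image, behind mirror)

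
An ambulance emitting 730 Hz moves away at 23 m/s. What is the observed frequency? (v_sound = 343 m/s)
f_obs = f·v/(v + v_s) = 684.1 Hz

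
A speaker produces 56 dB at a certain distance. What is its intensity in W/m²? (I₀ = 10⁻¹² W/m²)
I = I₀·10^(β/10) = 3.98 × 10⁻⁷ W/m²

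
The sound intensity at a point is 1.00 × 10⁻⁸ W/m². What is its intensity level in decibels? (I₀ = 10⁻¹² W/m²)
β = 10·log₁₀(I/I₀) = 40 dB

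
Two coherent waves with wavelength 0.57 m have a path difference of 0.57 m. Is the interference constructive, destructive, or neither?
constructive — path difference = 1λ, a whole number of wavelengths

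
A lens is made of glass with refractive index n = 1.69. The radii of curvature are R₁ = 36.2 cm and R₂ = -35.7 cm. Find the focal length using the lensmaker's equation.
1/f = (n − 1)(1/R₁ − 1/R₂) → f = 26.05 cm (converging lens)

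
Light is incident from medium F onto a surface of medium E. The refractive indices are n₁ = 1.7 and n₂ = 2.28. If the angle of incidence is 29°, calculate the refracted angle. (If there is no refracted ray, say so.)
sin θ₂ = (n₁/n₂)·sin θ₁ = 0.3615 → θ₂ = 21.19°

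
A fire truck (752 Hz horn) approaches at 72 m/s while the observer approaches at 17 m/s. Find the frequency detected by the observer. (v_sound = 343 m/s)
f_obs = f·(v + v_o)/(v − v_s) = 999 Hz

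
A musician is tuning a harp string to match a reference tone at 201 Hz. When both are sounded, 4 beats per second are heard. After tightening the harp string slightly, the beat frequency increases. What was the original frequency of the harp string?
205 Hz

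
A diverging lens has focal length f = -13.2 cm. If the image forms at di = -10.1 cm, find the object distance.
1/do = 1/f − 1/di → do = 43.01 cm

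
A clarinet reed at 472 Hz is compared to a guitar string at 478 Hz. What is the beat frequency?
6 Hz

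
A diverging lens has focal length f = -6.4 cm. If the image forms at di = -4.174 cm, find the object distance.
1/do = 1/f − 1/di → do = 12 cm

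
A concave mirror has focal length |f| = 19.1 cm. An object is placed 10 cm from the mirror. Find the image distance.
f = +19.1 cm (concave); 1/di = 1/f − 1/do → di = -20.99 cm (virtual image, behind mirror)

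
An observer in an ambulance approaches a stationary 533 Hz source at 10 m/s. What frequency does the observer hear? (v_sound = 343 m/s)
f_obs = f·(v + v_o)/v = 548.5 Hz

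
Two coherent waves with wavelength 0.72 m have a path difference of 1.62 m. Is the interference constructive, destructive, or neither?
neither (partial) — path difference = 2.25λ, neither a whole number of wavelengths nor an odd multiple of λ/2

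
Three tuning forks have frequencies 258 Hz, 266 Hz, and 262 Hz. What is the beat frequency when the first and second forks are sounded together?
8 Hz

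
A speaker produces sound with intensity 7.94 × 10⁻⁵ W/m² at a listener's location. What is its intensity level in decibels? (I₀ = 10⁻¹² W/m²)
β = 10·log₁₀(I/I₀) = 79 dB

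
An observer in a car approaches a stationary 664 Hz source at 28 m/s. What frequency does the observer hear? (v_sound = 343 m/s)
f_obs = f·(v + v_o)/v = 718.2 Hz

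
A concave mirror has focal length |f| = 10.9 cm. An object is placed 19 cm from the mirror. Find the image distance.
f = +10.9 cm (concave); 1/di = 1/f − 1/do → di = 25.57 cm (real image, in front of mirror)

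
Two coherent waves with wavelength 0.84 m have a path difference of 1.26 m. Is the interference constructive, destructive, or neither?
destructive — path difference = 1.5λ, an odd multiple of λ/2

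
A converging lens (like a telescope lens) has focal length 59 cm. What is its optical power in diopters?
P = 1/f = 1.695 D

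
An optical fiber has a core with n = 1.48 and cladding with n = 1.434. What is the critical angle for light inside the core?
θc = arcsin(n_cladding/n_core) = 75.68°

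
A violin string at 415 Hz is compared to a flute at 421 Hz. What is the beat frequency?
6 Hz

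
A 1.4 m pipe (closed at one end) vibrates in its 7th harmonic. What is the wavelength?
λₙ = 4L/n = 0.8 m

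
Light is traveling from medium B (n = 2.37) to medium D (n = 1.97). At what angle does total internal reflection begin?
θc = arcsin(n₂/n₁) = 56.22°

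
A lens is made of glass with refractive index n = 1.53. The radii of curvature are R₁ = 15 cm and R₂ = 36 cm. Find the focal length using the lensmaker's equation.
1/f = (n − 1)(1/R₁ − 1/R₂) → f = 48.52 cm (converging lens)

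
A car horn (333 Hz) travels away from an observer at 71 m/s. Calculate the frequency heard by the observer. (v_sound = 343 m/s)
f_obs = f·v/(v + v_s) = 275.9 Hz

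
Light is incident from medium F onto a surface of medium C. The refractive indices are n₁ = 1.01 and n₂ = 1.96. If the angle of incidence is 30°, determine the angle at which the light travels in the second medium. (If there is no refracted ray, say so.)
sin θ₂ = (n₁/n₂)·sin θ₁ = 0.2577 → θ₂ = 14.93°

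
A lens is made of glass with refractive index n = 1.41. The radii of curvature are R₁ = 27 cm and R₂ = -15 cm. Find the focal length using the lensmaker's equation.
1/f = (n − 1)(1/R₁ − 1/R₂) → f = 23.52 cm (converging lens)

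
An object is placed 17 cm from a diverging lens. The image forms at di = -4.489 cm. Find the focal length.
1/f = 1/do + 1/di → f = -6.1 cm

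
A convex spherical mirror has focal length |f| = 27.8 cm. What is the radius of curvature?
R = 2|f| = 55.6 cm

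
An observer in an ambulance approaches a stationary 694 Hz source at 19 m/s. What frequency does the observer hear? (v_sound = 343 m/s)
f_obs = f·(v + v_o)/v = 732.4 Hz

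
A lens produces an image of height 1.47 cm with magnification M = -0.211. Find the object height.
ho = |hi|/|M| = 6.967 cm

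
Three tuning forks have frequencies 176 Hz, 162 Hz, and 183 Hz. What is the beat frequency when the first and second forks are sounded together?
14 Hz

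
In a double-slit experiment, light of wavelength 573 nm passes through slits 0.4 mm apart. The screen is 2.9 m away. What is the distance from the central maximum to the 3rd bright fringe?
y = mλL/d = 12.46 mm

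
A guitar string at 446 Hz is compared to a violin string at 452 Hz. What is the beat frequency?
6 Hz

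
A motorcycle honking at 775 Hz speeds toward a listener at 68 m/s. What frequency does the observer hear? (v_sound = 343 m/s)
f_obs = f·v/(v − v_s) = 966.6 Hz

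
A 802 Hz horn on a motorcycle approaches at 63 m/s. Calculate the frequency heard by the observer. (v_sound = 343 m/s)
f_obs = f·v/(v − v_s) = 982.5 Hz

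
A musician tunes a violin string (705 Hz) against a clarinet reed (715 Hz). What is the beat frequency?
10 Hz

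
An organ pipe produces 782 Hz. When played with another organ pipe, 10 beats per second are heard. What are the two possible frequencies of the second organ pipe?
f₂ = 782 ± 10 Hz → 792 Hz or 772 Hz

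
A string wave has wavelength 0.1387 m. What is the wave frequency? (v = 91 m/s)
f = v/λ = 656.1 Hz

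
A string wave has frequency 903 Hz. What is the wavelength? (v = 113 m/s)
λ = v/f = 0.1251 m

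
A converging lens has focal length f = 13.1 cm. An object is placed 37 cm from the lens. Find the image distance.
1/di = 1/f − 1/do → di = 20.28 cm (real image)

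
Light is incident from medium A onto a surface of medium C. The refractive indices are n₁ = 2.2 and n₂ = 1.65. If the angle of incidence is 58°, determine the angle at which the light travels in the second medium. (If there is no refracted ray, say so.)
sin θ₂ = (n₁/n₂)·sin θ₁ = 1.131 > 1, so there is no refracted ray — the light undergoes total internal reflection.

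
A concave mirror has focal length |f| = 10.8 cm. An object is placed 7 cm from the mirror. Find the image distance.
f = +10.8 cm (concave); 1/di = 1/f − 1/do → di = -19.89 cm (virtual image, behind mirror)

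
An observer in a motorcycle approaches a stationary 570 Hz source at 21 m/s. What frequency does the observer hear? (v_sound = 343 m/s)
f_obs = f·(v + v_o)/v = 604.9 Hz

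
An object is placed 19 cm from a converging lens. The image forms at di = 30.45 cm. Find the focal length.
1/f = 1/do + 1/di → f = 11.7 cm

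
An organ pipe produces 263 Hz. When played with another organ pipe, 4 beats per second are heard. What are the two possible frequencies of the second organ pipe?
f₂ = 263 ± 4 Hz → 267 Hz or 259 Hz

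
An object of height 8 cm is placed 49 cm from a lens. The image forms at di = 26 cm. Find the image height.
hi = (-di/do) × ho = -4.245 cm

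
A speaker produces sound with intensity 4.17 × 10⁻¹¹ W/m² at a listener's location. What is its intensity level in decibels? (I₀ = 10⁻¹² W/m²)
β = 10·log₁₀(I/I₀) = 16.2 dB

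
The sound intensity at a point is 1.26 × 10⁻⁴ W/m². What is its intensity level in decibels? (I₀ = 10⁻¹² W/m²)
β = 10·log₁₀(I/I₀) = 81 dB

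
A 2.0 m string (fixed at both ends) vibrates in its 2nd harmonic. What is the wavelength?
λₙ = 2L/n = 2 m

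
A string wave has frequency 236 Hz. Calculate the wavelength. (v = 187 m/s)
λ = v/f = 0.7924 m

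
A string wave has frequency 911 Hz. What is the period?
T = 1/f = 0.001098 s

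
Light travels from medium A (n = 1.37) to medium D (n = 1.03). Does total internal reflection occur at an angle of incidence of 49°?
θc = arcsin(n₂/n₁) = 48.75°; 49° > θc, so yes — total internal reflection.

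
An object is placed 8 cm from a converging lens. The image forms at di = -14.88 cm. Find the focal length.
1/f = 1/do + 1/di → f = 17.3 cm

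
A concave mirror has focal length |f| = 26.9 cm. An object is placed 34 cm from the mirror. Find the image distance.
f = +26.9 cm (concave); 1/di = 1/f − 1/do → di = 128.8 cm (real image, in front of mirror)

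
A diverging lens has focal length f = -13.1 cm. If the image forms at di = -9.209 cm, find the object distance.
1/do = 1/f − 1/di → do = 31 cm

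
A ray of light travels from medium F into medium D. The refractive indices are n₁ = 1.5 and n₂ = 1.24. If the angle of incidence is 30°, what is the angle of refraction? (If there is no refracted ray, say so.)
sin θ₂ = (n₁/n₂)·sin θ₁ = 0.6048 → θ₂ = 37.22°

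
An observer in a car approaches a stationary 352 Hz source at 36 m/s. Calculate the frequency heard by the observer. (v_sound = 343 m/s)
f_obs = f·(v + v_o)/v = 388.9 Hz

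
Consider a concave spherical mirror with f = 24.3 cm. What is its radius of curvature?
R = 2|f| = 48.6 cm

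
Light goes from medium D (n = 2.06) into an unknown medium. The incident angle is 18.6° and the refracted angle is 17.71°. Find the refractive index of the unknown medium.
n₂ = n₁·sin θ₁ / sin θ₂ = 2.16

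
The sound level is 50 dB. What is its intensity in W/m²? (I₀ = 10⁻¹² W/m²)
I = I₀·10^(β/10) = 1.00 × 10⁻⁷ W/m²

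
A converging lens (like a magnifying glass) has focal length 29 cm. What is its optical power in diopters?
P = 1/f = 3.448 D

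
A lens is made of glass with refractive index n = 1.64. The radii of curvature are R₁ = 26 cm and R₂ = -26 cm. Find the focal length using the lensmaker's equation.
1/f = (n − 1)(1/R₁ − 1/R₂) → f = 20.31 cm (converging lens)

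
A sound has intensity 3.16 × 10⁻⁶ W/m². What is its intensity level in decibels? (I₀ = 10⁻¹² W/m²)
β = 10·log₁₀(I/I₀) = 65 dB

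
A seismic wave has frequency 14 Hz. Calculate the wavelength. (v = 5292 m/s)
λ = v/f = 378 m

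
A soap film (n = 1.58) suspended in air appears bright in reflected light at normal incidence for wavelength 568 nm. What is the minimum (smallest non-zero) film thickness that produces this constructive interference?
2nt = (m − ½)λ with m = 1 → t = (m − ½)λ/(2n) = 89.87 nm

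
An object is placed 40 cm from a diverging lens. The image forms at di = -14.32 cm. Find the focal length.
1/f = 1/do + 1/di → f = -22.31 cm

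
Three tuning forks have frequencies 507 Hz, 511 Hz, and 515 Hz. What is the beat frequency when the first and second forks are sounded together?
4 Hz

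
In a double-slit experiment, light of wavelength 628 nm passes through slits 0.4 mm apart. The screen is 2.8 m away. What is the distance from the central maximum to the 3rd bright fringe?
y = mλL/d = 13.19 mm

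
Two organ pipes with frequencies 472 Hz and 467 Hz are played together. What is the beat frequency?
5 Hz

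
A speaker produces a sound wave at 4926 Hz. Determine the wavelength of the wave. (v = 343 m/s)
λ = v/f = 0.06963 m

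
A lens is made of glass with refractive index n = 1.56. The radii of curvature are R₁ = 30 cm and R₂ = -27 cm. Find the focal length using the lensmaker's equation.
1/f = (n − 1)(1/R₁ − 1/R₂) → f = 25.38 cm (converging lens)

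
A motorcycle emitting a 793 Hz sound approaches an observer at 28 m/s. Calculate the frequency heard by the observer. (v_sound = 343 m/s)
f_obs = f·v/(v − v_s) = 863.5 Hz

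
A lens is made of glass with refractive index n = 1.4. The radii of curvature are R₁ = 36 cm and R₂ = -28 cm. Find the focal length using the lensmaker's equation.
1/f = (n − 1)(1/R₁ − 1/R₂) → f = 39.38 cm (converging lens)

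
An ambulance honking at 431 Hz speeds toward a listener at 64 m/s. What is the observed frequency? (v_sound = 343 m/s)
f_obs = f·v/(v − v_s) = 529.9 Hz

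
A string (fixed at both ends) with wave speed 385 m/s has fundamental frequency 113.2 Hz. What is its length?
L = v/(2f₁) = 1.701 m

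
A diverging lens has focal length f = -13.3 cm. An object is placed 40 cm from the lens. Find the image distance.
1/di = 1/f − 1/do → di = -9.981 cm (virtual image)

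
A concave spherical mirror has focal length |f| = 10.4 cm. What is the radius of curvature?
R = 2|f| = 20.8 cm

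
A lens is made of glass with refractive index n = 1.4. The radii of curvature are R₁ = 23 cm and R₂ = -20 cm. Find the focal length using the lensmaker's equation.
1/f = (n − 1)(1/R₁ − 1/R₂) → f = 26.74 cm (converging lens)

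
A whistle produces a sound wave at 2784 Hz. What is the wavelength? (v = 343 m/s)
λ = v/f = 0.1232 m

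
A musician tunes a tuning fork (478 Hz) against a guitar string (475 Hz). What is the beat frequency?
3 Hz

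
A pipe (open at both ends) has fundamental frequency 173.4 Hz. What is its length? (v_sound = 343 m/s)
L = v/(2f₁) = 0.989 m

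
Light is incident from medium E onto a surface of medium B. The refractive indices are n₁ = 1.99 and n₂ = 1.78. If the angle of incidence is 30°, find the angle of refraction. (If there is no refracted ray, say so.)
sin θ₂ = (n₁/n₂)·sin θ₁ = 0.559 → θ₂ = 33.99°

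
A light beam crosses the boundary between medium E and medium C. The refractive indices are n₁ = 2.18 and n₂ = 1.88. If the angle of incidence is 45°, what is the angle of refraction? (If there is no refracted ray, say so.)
sin θ₂ = (n₁/n₂)·sin θ₁ = 0.8199 → θ₂ = 55.08°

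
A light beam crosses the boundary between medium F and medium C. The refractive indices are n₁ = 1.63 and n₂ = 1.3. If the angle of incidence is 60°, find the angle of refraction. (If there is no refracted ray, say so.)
sin θ₂ = (n₁/n₂)·sin θ₁ = 1.086 > 1, so there is no refracted ray — the light undergoes total internal reflection.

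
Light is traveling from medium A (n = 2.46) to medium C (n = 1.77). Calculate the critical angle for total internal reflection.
θc = arcsin(n₂/n₁) = 46.01°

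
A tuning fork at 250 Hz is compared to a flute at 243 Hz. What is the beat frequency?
7 Hz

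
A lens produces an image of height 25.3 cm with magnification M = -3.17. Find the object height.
ho = |hi|/|M| = 7.981 cm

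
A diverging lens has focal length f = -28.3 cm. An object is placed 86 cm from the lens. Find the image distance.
1/di = 1/f − 1/do → di = -21.29 cm (virtual image)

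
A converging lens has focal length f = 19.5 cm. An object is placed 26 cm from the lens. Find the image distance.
1/di = 1/f − 1/do → di = 78 cm (real image)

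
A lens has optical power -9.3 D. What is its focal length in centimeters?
f = 1/P = -10.75 cm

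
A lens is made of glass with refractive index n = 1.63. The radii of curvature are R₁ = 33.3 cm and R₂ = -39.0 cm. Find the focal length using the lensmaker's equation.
1/f = (n − 1)(1/R₁ − 1/R₂) → f = 28.51 cm (converging lens)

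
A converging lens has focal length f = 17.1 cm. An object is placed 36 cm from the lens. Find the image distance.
1/di = 1/f − 1/do → di = 32.57 cm (real image)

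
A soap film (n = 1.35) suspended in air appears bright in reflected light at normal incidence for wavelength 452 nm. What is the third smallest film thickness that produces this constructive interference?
2nt = (m − ½)λ with m = 3 → t = (m − ½)λ/(2n) = 418.5 nm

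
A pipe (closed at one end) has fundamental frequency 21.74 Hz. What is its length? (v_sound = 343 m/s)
L = v/(4f₁) = 3.944 m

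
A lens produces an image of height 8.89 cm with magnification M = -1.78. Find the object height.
ho = |hi|/|M| = 4.994 cm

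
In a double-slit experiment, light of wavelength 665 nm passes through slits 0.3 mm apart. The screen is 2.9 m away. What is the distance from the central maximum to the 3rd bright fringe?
y = mλL/d = 19.29 mm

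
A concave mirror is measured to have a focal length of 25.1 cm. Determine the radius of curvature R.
R = 2|f| = 50.2 cm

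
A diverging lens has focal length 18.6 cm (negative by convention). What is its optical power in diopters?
P = 1/f = -5.376 D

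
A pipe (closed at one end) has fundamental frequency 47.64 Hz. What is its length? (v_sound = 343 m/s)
L = v/(4f₁) = 1.8 m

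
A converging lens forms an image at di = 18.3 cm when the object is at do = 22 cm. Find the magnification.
M = −di/do = -0.8318 (inverted image)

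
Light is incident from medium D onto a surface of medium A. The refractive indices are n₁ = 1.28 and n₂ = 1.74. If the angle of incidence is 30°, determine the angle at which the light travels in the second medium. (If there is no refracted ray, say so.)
sin θ₂ = (n₁/n₂)·sin θ₁ = 0.3678 → θ₂ = 21.58°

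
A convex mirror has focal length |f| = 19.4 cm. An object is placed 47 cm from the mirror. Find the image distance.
f = −19.4 cm (convex); 1/di = 1/f − 1/do → di = -13.73 cm (virtual image, behind mirror)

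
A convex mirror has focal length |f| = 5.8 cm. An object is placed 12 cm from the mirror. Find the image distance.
f = −5.8 cm (convex); 1/di = 1/f − 1/do → di = -3.91 cm (virtual image, behind mirror)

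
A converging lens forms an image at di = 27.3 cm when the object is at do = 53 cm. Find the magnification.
M = −di/do = -0.5151 (inverted image)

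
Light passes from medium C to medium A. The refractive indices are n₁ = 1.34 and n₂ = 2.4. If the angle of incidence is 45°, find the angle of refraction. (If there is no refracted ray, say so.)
sin θ₂ = (n₁/n₂)·sin θ₁ = 0.3948 → θ₂ = 23.25°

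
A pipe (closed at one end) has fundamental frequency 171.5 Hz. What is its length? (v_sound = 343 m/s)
L = v/(4f₁) = 0.5 m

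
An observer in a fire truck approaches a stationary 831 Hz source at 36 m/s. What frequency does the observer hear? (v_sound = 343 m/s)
f_obs = f·(v + v_o)/v = 918.2 Hz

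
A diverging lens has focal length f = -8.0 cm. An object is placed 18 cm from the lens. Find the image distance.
1/di = 1/f − 1/do → di = -5.538 cm (virtual image)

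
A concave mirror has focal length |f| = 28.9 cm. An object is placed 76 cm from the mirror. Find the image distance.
f = +28.9 cm (concave); 1/di = 1/f − 1/do → di = 46.63 cm (real image, in front of mirror)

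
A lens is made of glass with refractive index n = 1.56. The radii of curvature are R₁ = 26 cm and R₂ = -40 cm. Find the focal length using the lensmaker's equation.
1/f = (n − 1)(1/R₁ − 1/R₂) → f = 28.14 cm (converging lens)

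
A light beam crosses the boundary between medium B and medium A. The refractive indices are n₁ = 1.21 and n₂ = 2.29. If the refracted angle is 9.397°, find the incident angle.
sin θ₁ = (n₂/n₁)·sin θ₂ → θ₁ = 18°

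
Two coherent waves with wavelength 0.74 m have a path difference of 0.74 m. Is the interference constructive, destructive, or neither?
constructive — path difference = 1λ, a whole number of wavelengths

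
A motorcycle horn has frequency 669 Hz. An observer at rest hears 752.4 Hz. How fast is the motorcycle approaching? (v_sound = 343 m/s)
v_s = v·(1 − f/f_obs) = 38.02 m/s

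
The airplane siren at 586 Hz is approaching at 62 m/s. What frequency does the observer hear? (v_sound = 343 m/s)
f_obs = f·v/(v − v_s) = 715.3 Hz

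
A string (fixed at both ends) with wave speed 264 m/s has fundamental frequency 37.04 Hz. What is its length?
L = v/(2f₁) = 3.564 m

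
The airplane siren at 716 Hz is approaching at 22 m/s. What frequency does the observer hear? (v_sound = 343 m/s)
f_obs = f·v/(v − v_s) = 765.1 Hz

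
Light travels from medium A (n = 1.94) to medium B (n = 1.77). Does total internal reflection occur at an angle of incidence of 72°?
θc = arcsin(n₂/n₁) = 65.84°; 72° > θc, so yes — total internal reflection.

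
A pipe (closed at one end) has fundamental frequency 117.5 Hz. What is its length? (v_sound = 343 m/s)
L = v/(4f₁) = 0.7298 m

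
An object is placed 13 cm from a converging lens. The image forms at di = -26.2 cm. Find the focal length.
1/f = 1/do + 1/di → f = 25.8 cm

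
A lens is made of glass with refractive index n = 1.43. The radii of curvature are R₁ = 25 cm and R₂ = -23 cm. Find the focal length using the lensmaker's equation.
1/f = (n − 1)(1/R₁ − 1/R₂) → f = 27.86 cm (converging lens)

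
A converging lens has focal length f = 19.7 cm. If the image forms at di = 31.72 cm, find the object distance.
1/do = 1/f − 1/di → do = 51.99 cm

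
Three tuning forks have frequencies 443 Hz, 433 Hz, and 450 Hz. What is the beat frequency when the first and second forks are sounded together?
10 Hz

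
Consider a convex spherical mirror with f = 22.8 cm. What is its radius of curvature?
R = 2|f| = 45.6 cm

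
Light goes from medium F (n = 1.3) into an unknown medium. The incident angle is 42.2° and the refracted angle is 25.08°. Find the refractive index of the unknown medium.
n₂ = n₁·sin θ₁ / sin θ₂ = 2.06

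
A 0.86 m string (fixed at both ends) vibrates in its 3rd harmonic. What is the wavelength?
λₙ = 2L/n = 0.5733 m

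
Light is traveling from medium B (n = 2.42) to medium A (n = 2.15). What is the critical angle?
θc = arcsin(n₂/n₁) = 62.68°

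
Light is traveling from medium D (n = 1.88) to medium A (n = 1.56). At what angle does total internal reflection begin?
θc = arcsin(n₂/n₁) = 56.08°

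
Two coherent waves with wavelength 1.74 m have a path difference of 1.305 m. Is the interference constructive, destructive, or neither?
neither (partial) — path difference = 0.75λ, neither a whole number of wavelengths nor an odd multiple of λ/2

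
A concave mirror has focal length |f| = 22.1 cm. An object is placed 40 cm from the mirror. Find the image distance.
f = +22.1 cm (concave); 1/di = 1/f − 1/do → di = 49.39 cm (real image, in front of mirror)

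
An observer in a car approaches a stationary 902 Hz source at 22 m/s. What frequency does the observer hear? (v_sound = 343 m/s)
f_obs = f·(v + v_o)/v = 959.9 Hz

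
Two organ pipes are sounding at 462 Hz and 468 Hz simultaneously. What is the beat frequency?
6 Hz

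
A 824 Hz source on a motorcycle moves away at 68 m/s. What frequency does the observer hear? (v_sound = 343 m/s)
f_obs = f·v/(v + v_s) = 687.7 Hz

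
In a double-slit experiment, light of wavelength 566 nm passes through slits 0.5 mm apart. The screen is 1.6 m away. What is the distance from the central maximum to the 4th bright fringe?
y = mλL/d = 7.245 mm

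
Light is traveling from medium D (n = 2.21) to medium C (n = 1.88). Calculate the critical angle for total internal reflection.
θc = arcsin(n₂/n₁) = 58.29°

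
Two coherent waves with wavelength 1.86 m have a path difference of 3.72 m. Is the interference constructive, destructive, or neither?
constructive — path difference = 2λ, a whole number of wavelengths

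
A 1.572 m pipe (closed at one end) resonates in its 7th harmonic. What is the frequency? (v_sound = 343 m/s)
fₙ = nv/(4L) = 381.8 Hz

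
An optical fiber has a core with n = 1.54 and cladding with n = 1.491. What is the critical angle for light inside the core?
θc = arcsin(n_cladding/n_core) = 75.51°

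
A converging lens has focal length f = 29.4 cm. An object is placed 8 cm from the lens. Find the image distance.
1/di = 1/f − 1/do → di = -10.99 cm (virtual image)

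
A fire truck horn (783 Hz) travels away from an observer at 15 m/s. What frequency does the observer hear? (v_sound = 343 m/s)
f_obs = f·v/(v + v_s) = 750.2 Hz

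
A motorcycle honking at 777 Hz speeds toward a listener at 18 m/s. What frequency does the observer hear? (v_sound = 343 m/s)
f_obs = f·v/(v − v_s) = 820 Hz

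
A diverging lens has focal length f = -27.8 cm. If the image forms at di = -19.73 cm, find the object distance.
1/do = 1/f − 1/di → do = 67.97 cm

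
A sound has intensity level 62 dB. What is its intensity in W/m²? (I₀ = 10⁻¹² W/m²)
I = I₀·10^(β/10) = 1.58 × 10⁻⁶ W/m²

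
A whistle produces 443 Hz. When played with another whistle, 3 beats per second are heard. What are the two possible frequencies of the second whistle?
f₂ = 443 ± 3 Hz → 446 Hz or 440 Hz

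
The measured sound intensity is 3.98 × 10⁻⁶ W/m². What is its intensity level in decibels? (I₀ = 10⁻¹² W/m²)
β = 10·log₁₀(I/I₀) = 66 dB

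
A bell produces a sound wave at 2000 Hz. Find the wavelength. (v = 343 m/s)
λ = v/f = 0.1715 m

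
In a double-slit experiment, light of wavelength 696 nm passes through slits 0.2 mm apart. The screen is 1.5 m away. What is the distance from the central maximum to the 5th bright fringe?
y = mλL/d = 26.1 mm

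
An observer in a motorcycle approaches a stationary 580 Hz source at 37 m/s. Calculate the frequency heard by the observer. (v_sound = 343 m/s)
f_obs = f·(v + v_o)/v = 642.6 Hz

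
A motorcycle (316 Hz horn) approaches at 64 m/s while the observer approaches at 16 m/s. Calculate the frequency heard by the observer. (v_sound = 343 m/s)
f_obs = f·(v + v_o)/(v − v_s) = 406.6 Hz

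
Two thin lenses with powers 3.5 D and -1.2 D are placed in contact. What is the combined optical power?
P_total = P₁ + P₂ = 2.3 D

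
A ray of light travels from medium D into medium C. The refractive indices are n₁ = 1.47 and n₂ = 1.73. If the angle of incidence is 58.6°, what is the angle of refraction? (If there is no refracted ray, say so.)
sin θ₂ = (n₁/n₂)·sin θ₁ = 0.7253 → θ₂ = 46.49°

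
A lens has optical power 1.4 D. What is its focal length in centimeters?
f = 1/P = 71.43 cm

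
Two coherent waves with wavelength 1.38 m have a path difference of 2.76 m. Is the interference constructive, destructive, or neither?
constructive — path difference = 2λ, a whole number of wavelengths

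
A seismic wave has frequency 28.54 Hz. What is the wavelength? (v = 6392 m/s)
λ = v/f = 224 m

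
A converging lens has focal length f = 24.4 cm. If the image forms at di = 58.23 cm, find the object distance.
1/do = 1/f − 1/di → do = 42 cm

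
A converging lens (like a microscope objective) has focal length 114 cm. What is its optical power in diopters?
P = 1/f = 0.8772 D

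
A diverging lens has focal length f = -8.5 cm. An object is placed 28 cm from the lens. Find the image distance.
1/di = 1/f − 1/do → di = -6.521 cm (virtual image)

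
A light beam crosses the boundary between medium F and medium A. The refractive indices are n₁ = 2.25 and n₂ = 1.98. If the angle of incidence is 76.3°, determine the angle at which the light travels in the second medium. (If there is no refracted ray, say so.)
sin θ₂ = (n₁/n₂)·sin θ₁ = 1.104 > 1, so there is no refracted ray — the light undergoes total internal reflection.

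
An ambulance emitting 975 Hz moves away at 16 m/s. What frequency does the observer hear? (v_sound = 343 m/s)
f_obs = f·v/(v + v_s) = 931.5 Hz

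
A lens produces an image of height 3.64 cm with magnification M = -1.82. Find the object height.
ho = |hi|/|M| = 2 cm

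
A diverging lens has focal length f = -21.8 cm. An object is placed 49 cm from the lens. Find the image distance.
1/di = 1/f − 1/do → di = -15.09 cm (virtual image)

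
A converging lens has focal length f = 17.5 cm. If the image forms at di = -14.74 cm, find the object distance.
1/do = 1/f − 1/di → do = 8.001 cm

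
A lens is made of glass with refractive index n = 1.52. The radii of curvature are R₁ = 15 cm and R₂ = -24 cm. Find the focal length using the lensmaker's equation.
1/f = (n − 1)(1/R₁ − 1/R₂) → f = 17.75 cm (converging lens)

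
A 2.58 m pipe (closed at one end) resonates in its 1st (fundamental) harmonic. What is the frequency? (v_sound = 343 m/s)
fₙ = nv/(4L) = 33.24 Hz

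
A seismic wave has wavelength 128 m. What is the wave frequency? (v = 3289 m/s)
f = v/λ = 25.7 Hz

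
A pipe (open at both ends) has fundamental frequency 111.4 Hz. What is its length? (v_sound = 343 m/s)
L = v/(2f₁) = 1.539 m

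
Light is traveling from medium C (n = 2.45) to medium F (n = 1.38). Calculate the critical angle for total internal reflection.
θc = arcsin(n₂/n₁) = 34.28°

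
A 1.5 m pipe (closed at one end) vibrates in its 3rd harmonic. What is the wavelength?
λₙ = 4L/n = 2 m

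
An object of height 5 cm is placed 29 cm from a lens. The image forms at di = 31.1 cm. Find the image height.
hi = (-di/do) × ho = -5.362 cm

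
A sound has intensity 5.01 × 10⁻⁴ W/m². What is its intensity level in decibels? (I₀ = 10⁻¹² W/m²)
β = 10·log₁₀(I/I₀) = 87 dB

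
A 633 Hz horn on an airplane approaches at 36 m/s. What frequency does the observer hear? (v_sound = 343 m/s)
f_obs = f·v/(v − v_s) = 707.2 Hz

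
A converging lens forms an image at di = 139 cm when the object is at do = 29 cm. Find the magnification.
M = −di/do = -4.793 (inverted image)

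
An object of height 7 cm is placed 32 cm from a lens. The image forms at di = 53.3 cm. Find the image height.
hi = (-di/do) × ho = -11.66 cm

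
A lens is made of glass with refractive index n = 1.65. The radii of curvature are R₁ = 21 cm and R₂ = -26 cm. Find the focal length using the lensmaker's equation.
1/f = (n − 1)(1/R₁ − 1/R₂) → f = 17.87 cm (converging lens)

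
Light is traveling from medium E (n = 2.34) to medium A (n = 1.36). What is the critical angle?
θc = arcsin(n₂/n₁) = 35.53°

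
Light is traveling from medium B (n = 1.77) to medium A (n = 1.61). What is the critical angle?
θc = arcsin(n₂/n₁) = 65.45°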